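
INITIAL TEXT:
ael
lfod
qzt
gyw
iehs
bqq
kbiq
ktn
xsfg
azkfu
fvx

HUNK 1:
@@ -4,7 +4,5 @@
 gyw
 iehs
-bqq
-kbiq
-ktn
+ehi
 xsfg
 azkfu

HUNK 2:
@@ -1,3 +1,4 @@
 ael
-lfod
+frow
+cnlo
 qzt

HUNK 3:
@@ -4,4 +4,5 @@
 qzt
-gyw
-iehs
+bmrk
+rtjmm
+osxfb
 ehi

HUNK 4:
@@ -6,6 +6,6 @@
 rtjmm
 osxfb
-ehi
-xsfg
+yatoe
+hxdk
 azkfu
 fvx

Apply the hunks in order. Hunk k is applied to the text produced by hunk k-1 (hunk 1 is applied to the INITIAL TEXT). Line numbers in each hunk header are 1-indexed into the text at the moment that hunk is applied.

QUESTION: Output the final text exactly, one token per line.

Hunk 1: at line 4 remove [bqq,kbiq,ktn] add [ehi] -> 9 lines: ael lfod qzt gyw iehs ehi xsfg azkfu fvx
Hunk 2: at line 1 remove [lfod] add [frow,cnlo] -> 10 lines: ael frow cnlo qzt gyw iehs ehi xsfg azkfu fvx
Hunk 3: at line 4 remove [gyw,iehs] add [bmrk,rtjmm,osxfb] -> 11 lines: ael frow cnlo qzt bmrk rtjmm osxfb ehi xsfg azkfu fvx
Hunk 4: at line 6 remove [ehi,xsfg] add [yatoe,hxdk] -> 11 lines: ael frow cnlo qzt bmrk rtjmm osxfb yatoe hxdk azkfu fvx

Answer: ael
frow
cnlo
qzt
bmrk
rtjmm
osxfb
yatoe
hxdk
azkfu
fvx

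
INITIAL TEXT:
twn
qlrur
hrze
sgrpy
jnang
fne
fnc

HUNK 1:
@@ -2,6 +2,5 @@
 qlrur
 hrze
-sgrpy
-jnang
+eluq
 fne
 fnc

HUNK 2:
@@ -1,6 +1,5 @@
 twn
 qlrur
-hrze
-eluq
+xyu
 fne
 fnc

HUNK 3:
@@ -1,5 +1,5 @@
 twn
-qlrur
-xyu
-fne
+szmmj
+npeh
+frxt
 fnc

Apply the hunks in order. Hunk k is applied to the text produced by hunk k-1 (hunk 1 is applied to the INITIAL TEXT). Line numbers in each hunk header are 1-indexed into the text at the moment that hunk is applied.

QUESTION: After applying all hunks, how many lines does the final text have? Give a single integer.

Answer: 5

Derivation:
Hunk 1: at line 2 remove [sgrpy,jnang] add [eluq] -> 6 lines: twn qlrur hrze eluq fne fnc
Hunk 2: at line 1 remove [hrze,eluq] add [xyu] -> 5 lines: twn qlrur xyu fne fnc
Hunk 3: at line 1 remove [qlrur,xyu,fne] add [szmmj,npeh,frxt] -> 5 lines: twn szmmj npeh frxt fnc
Final line count: 5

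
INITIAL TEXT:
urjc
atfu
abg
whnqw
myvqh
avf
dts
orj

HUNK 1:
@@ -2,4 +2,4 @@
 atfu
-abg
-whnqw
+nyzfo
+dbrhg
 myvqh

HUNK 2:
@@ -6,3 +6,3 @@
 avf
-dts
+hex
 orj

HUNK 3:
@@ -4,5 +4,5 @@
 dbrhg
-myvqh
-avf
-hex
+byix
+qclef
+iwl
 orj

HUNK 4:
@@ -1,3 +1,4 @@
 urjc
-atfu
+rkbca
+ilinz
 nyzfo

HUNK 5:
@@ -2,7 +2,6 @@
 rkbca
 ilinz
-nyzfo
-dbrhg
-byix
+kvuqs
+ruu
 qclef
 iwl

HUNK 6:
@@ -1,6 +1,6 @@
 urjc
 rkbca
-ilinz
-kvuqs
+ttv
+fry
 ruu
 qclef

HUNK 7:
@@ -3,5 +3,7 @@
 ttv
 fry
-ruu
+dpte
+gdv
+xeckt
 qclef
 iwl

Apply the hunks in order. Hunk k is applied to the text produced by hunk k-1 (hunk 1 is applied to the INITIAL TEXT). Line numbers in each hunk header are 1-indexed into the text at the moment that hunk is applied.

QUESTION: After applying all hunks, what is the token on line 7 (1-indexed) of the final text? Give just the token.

Hunk 1: at line 2 remove [abg,whnqw] add [nyzfo,dbrhg] -> 8 lines: urjc atfu nyzfo dbrhg myvqh avf dts orj
Hunk 2: at line 6 remove [dts] add [hex] -> 8 lines: urjc atfu nyzfo dbrhg myvqh avf hex orj
Hunk 3: at line 4 remove [myvqh,avf,hex] add [byix,qclef,iwl] -> 8 lines: urjc atfu nyzfo dbrhg byix qclef iwl orj
Hunk 4: at line 1 remove [atfu] add [rkbca,ilinz] -> 9 lines: urjc rkbca ilinz nyzfo dbrhg byix qclef iwl orj
Hunk 5: at line 2 remove [nyzfo,dbrhg,byix] add [kvuqs,ruu] -> 8 lines: urjc rkbca ilinz kvuqs ruu qclef iwl orj
Hunk 6: at line 1 remove [ilinz,kvuqs] add [ttv,fry] -> 8 lines: urjc rkbca ttv fry ruu qclef iwl orj
Hunk 7: at line 3 remove [ruu] add [dpte,gdv,xeckt] -> 10 lines: urjc rkbca ttv fry dpte gdv xeckt qclef iwl orj
Final line 7: xeckt

Answer: xeckt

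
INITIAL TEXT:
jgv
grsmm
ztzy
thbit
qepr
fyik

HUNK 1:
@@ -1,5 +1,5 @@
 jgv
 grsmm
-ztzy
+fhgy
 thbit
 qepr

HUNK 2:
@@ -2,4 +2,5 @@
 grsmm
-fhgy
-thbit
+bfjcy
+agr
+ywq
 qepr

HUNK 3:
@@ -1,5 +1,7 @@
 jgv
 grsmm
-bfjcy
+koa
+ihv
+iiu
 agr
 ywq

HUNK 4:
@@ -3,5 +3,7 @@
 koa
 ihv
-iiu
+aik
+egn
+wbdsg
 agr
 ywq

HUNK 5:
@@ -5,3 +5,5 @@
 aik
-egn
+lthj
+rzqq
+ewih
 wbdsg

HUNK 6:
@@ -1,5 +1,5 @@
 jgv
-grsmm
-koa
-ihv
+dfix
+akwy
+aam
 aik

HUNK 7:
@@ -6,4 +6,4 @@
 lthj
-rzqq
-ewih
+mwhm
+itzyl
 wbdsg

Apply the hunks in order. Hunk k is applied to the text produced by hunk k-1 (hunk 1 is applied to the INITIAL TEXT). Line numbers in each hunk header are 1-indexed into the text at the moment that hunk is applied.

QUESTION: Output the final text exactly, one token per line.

Answer: jgv
dfix
akwy
aam
aik
lthj
mwhm
itzyl
wbdsg
agr
ywq
qepr
fyik

Derivation:
Hunk 1: at line 1 remove [ztzy] add [fhgy] -> 6 lines: jgv grsmm fhgy thbit qepr fyik
Hunk 2: at line 2 remove [fhgy,thbit] add [bfjcy,agr,ywq] -> 7 lines: jgv grsmm bfjcy agr ywq qepr fyik
Hunk 3: at line 1 remove [bfjcy] add [koa,ihv,iiu] -> 9 lines: jgv grsmm koa ihv iiu agr ywq qepr fyik
Hunk 4: at line 3 remove [iiu] add [aik,egn,wbdsg] -> 11 lines: jgv grsmm koa ihv aik egn wbdsg agr ywq qepr fyik
Hunk 5: at line 5 remove [egn] add [lthj,rzqq,ewih] -> 13 lines: jgv grsmm koa ihv aik lthj rzqq ewih wbdsg agr ywq qepr fyik
Hunk 6: at line 1 remove [grsmm,koa,ihv] add [dfix,akwy,aam] -> 13 lines: jgv dfix akwy aam aik lthj rzqq ewih wbdsg agr ywq qepr fyik
Hunk 7: at line 6 remove [rzqq,ewih] add [mwhm,itzyl] -> 13 lines: jgv dfix akwy aam aik lthj mwhm itzyl wbdsg agr ywq qepr fyik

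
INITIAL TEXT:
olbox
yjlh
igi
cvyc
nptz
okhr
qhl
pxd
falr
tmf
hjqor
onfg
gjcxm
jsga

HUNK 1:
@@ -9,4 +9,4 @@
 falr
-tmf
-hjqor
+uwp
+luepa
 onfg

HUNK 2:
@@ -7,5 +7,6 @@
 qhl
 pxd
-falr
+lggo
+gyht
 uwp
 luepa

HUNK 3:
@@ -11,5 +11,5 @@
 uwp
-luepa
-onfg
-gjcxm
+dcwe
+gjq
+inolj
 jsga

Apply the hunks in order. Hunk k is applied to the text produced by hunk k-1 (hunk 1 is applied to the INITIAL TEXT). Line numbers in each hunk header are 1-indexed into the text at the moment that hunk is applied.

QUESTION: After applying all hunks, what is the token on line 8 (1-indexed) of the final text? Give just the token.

Answer: pxd

Derivation:
Hunk 1: at line 9 remove [tmf,hjqor] add [uwp,luepa] -> 14 lines: olbox yjlh igi cvyc nptz okhr qhl pxd falr uwp luepa onfg gjcxm jsga
Hunk 2: at line 7 remove [falr] add [lggo,gyht] -> 15 lines: olbox yjlh igi cvyc nptz okhr qhl pxd lggo gyht uwp luepa onfg gjcxm jsga
Hunk 3: at line 11 remove [luepa,onfg,gjcxm] add [dcwe,gjq,inolj] -> 15 lines: olbox yjlh igi cvyc nptz okhr qhl pxd lggo gyht uwp dcwe gjq inolj jsga
Final line 8: pxd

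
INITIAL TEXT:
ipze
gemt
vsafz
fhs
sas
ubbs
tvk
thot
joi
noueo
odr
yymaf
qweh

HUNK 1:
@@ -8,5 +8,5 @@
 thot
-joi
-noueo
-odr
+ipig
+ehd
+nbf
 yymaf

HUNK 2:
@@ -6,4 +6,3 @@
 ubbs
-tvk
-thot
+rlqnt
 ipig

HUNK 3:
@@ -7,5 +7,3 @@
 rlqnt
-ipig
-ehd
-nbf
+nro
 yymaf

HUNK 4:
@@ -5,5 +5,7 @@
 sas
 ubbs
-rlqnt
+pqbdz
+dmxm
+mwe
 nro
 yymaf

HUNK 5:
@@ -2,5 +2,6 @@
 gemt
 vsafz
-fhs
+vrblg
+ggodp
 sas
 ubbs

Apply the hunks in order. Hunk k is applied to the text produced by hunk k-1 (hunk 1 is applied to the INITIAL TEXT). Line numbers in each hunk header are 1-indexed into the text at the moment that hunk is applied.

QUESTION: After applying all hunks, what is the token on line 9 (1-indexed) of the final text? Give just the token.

Answer: dmxm

Derivation:
Hunk 1: at line 8 remove [joi,noueo,odr] add [ipig,ehd,nbf] -> 13 lines: ipze gemt vsafz fhs sas ubbs tvk thot ipig ehd nbf yymaf qweh
Hunk 2: at line 6 remove [tvk,thot] add [rlqnt] -> 12 lines: ipze gemt vsafz fhs sas ubbs rlqnt ipig ehd nbf yymaf qweh
Hunk 3: at line 7 remove [ipig,ehd,nbf] add [nro] -> 10 lines: ipze gemt vsafz fhs sas ubbs rlqnt nro yymaf qweh
Hunk 4: at line 5 remove [rlqnt] add [pqbdz,dmxm,mwe] -> 12 lines: ipze gemt vsafz fhs sas ubbs pqbdz dmxm mwe nro yymaf qweh
Hunk 5: at line 2 remove [fhs] add [vrblg,ggodp] -> 13 lines: ipze gemt vsafz vrblg ggodp sas ubbs pqbdz dmxm mwe nro yymaf qweh
Final line 9: dmxm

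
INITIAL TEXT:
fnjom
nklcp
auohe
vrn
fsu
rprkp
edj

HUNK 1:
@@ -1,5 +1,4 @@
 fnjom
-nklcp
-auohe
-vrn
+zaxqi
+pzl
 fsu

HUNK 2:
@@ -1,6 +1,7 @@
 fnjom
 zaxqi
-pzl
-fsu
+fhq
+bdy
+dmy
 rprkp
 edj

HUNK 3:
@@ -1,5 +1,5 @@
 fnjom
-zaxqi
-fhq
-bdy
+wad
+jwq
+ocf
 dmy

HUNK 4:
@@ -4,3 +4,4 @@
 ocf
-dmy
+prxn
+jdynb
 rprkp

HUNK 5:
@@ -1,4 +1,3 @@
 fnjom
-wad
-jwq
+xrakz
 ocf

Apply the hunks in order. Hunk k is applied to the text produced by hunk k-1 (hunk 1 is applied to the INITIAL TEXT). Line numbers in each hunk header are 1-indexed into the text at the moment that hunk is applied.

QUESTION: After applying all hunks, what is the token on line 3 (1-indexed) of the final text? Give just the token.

Hunk 1: at line 1 remove [nklcp,auohe,vrn] add [zaxqi,pzl] -> 6 lines: fnjom zaxqi pzl fsu rprkp edj
Hunk 2: at line 1 remove [pzl,fsu] add [fhq,bdy,dmy] -> 7 lines: fnjom zaxqi fhq bdy dmy rprkp edj
Hunk 3: at line 1 remove [zaxqi,fhq,bdy] add [wad,jwq,ocf] -> 7 lines: fnjom wad jwq ocf dmy rprkp edj
Hunk 4: at line 4 remove [dmy] add [prxn,jdynb] -> 8 lines: fnjom wad jwq ocf prxn jdynb rprkp edj
Hunk 5: at line 1 remove [wad,jwq] add [xrakz] -> 7 lines: fnjom xrakz ocf prxn jdynb rprkp edj
Final line 3: ocf

Answer: ocf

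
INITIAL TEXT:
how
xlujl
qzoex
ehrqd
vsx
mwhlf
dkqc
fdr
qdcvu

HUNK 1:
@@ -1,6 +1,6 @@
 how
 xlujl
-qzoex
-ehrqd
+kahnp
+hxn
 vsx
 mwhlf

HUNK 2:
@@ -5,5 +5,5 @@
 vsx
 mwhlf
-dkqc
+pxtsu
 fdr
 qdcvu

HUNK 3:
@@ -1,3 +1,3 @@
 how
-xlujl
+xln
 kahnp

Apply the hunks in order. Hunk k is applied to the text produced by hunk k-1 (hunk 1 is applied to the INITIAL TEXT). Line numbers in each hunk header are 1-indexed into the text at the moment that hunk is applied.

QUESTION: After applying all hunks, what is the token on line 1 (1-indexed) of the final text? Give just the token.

Hunk 1: at line 1 remove [qzoex,ehrqd] add [kahnp,hxn] -> 9 lines: how xlujl kahnp hxn vsx mwhlf dkqc fdr qdcvu
Hunk 2: at line 5 remove [dkqc] add [pxtsu] -> 9 lines: how xlujl kahnp hxn vsx mwhlf pxtsu fdr qdcvu
Hunk 3: at line 1 remove [xlujl] add [xln] -> 9 lines: how xln kahnp hxn vsx mwhlf pxtsu fdr qdcvu
Final line 1: how

Answer: how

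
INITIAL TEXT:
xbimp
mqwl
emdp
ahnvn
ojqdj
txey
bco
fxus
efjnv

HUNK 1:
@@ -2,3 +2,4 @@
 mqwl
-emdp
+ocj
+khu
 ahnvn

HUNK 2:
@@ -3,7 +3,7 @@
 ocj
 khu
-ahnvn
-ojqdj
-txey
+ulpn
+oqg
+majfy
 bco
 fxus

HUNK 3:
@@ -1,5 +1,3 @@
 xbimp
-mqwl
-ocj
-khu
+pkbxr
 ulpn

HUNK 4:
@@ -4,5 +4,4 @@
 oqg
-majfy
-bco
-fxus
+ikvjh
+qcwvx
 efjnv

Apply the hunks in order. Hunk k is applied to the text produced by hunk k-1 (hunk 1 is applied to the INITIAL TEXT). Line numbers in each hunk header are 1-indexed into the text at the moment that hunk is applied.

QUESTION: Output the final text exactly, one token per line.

Answer: xbimp
pkbxr
ulpn
oqg
ikvjh
qcwvx
efjnv

Derivation:
Hunk 1: at line 2 remove [emdp] add [ocj,khu] -> 10 lines: xbimp mqwl ocj khu ahnvn ojqdj txey bco fxus efjnv
Hunk 2: at line 3 remove [ahnvn,ojqdj,txey] add [ulpn,oqg,majfy] -> 10 lines: xbimp mqwl ocj khu ulpn oqg majfy bco fxus efjnv
Hunk 3: at line 1 remove [mqwl,ocj,khu] add [pkbxr] -> 8 lines: xbimp pkbxr ulpn oqg majfy bco fxus efjnv
Hunk 4: at line 4 remove [majfy,bco,fxus] add [ikvjh,qcwvx] -> 7 lines: xbimp pkbxr ulpn oqg ikvjh qcwvx efjnv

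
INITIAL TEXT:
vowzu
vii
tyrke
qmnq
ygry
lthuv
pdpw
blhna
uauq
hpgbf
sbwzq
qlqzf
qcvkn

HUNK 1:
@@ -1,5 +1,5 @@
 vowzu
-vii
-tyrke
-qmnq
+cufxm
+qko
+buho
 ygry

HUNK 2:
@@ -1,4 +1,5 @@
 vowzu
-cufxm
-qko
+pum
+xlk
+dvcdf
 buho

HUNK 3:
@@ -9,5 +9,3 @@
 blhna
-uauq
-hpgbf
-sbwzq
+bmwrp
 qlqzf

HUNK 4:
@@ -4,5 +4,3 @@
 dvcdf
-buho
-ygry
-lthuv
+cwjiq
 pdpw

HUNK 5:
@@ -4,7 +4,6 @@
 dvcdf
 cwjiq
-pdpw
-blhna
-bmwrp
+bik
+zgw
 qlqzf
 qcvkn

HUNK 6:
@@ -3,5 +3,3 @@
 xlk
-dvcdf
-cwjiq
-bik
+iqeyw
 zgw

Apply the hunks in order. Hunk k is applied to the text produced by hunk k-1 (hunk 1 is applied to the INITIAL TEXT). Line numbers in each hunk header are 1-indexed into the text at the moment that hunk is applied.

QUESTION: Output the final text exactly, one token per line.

Hunk 1: at line 1 remove [vii,tyrke,qmnq] add [cufxm,qko,buho] -> 13 lines: vowzu cufxm qko buho ygry lthuv pdpw blhna uauq hpgbf sbwzq qlqzf qcvkn
Hunk 2: at line 1 remove [cufxm,qko] add [pum,xlk,dvcdf] -> 14 lines: vowzu pum xlk dvcdf buho ygry lthuv pdpw blhna uauq hpgbf sbwzq qlqzf qcvkn
Hunk 3: at line 9 remove [uauq,hpgbf,sbwzq] add [bmwrp] -> 12 lines: vowzu pum xlk dvcdf buho ygry lthuv pdpw blhna bmwrp qlqzf qcvkn
Hunk 4: at line 4 remove [buho,ygry,lthuv] add [cwjiq] -> 10 lines: vowzu pum xlk dvcdf cwjiq pdpw blhna bmwrp qlqzf qcvkn
Hunk 5: at line 4 remove [pdpw,blhna,bmwrp] add [bik,zgw] -> 9 lines: vowzu pum xlk dvcdf cwjiq bik zgw qlqzf qcvkn
Hunk 6: at line 3 remove [dvcdf,cwjiq,bik] add [iqeyw] -> 7 lines: vowzu pum xlk iqeyw zgw qlqzf qcvkn

Answer: vowzu
pum
xlk
iqeyw
zgw
qlqzf
qcvkn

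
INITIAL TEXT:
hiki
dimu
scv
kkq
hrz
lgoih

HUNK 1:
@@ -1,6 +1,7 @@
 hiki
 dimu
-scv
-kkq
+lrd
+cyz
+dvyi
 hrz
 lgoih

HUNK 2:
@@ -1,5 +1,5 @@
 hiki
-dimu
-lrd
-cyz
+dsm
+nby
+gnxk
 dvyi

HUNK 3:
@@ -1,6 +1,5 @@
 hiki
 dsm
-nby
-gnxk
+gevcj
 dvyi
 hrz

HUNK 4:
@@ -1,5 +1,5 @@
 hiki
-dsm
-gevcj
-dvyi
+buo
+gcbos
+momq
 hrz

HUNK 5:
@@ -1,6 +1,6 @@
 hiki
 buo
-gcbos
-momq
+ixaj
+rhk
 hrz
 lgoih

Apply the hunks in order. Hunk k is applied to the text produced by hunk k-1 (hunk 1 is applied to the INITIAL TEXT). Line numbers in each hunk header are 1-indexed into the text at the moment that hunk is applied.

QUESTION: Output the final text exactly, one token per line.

Answer: hiki
buo
ixaj
rhk
hrz
lgoih

Derivation:
Hunk 1: at line 1 remove [scv,kkq] add [lrd,cyz,dvyi] -> 7 lines: hiki dimu lrd cyz dvyi hrz lgoih
Hunk 2: at line 1 remove [dimu,lrd,cyz] add [dsm,nby,gnxk] -> 7 lines: hiki dsm nby gnxk dvyi hrz lgoih
Hunk 3: at line 1 remove [nby,gnxk] add [gevcj] -> 6 lines: hiki dsm gevcj dvyi hrz lgoih
Hunk 4: at line 1 remove [dsm,gevcj,dvyi] add [buo,gcbos,momq] -> 6 lines: hiki buo gcbos momq hrz lgoih
Hunk 5: at line 1 remove [gcbos,momq] add [ixaj,rhk] -> 6 lines: hiki buo ixaj rhk hrz lgoih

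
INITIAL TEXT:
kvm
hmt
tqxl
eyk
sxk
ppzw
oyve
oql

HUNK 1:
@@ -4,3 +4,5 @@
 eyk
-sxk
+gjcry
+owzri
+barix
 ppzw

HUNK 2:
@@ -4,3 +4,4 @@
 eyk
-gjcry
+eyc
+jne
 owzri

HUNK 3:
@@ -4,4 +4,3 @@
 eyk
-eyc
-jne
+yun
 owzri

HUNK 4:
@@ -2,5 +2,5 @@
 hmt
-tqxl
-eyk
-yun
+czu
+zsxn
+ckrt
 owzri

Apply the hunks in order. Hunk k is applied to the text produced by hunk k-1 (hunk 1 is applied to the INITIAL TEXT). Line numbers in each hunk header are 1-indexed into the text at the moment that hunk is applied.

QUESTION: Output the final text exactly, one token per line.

Answer: kvm
hmt
czu
zsxn
ckrt
owzri
barix
ppzw
oyve
oql

Derivation:
Hunk 1: at line 4 remove [sxk] add [gjcry,owzri,barix] -> 10 lines: kvm hmt tqxl eyk gjcry owzri barix ppzw oyve oql
Hunk 2: at line 4 remove [gjcry] add [eyc,jne] -> 11 lines: kvm hmt tqxl eyk eyc jne owzri barix ppzw oyve oql
Hunk 3: at line 4 remove [eyc,jne] add [yun] -> 10 lines: kvm hmt tqxl eyk yun owzri barix ppzw oyve oql
Hunk 4: at line 2 remove [tqxl,eyk,yun] add [czu,zsxn,ckrt] -> 10 lines: kvm hmt czu zsxn ckrt owzri barix ppzw oyve oql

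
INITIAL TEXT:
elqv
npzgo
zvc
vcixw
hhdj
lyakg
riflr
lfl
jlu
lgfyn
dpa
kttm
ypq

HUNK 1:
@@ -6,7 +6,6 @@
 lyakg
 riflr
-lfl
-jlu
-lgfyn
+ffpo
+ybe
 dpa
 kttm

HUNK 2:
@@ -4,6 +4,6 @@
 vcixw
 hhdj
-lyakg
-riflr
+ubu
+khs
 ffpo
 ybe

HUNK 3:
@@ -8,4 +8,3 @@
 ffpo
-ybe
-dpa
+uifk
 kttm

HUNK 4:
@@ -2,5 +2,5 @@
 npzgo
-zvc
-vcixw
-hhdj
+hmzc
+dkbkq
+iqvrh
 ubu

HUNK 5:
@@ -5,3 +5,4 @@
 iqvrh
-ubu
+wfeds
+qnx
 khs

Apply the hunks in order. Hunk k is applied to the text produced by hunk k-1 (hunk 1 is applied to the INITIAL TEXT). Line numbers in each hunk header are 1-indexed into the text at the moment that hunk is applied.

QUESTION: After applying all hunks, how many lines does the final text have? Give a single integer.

Hunk 1: at line 6 remove [lfl,jlu,lgfyn] add [ffpo,ybe] -> 12 lines: elqv npzgo zvc vcixw hhdj lyakg riflr ffpo ybe dpa kttm ypq
Hunk 2: at line 4 remove [lyakg,riflr] add [ubu,khs] -> 12 lines: elqv npzgo zvc vcixw hhdj ubu khs ffpo ybe dpa kttm ypq
Hunk 3: at line 8 remove [ybe,dpa] add [uifk] -> 11 lines: elqv npzgo zvc vcixw hhdj ubu khs ffpo uifk kttm ypq
Hunk 4: at line 2 remove [zvc,vcixw,hhdj] add [hmzc,dkbkq,iqvrh] -> 11 lines: elqv npzgo hmzc dkbkq iqvrh ubu khs ffpo uifk kttm ypq
Hunk 5: at line 5 remove [ubu] add [wfeds,qnx] -> 12 lines: elqv npzgo hmzc dkbkq iqvrh wfeds qnx khs ffpo uifk kttm ypq
Final line count: 12

Answer: 12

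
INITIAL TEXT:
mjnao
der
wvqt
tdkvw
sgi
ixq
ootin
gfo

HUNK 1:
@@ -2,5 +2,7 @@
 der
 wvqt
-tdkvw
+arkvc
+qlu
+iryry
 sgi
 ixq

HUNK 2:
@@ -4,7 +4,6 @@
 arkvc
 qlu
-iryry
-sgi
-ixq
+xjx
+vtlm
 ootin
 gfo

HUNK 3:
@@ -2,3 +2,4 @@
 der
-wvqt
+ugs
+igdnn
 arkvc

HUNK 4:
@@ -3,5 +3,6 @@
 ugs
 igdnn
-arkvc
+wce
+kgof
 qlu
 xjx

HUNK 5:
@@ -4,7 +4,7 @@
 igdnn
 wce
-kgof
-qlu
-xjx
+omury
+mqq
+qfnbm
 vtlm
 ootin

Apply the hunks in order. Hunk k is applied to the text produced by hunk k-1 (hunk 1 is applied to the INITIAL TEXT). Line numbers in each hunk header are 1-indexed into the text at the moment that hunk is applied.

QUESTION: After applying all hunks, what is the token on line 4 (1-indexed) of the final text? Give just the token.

Hunk 1: at line 2 remove [tdkvw] add [arkvc,qlu,iryry] -> 10 lines: mjnao der wvqt arkvc qlu iryry sgi ixq ootin gfo
Hunk 2: at line 4 remove [iryry,sgi,ixq] add [xjx,vtlm] -> 9 lines: mjnao der wvqt arkvc qlu xjx vtlm ootin gfo
Hunk 3: at line 2 remove [wvqt] add [ugs,igdnn] -> 10 lines: mjnao der ugs igdnn arkvc qlu xjx vtlm ootin gfo
Hunk 4: at line 3 remove [arkvc] add [wce,kgof] -> 11 lines: mjnao der ugs igdnn wce kgof qlu xjx vtlm ootin gfo
Hunk 5: at line 4 remove [kgof,qlu,xjx] add [omury,mqq,qfnbm] -> 11 lines: mjnao der ugs igdnn wce omury mqq qfnbm vtlm ootin gfo
Final line 4: igdnn

Answer: igdnn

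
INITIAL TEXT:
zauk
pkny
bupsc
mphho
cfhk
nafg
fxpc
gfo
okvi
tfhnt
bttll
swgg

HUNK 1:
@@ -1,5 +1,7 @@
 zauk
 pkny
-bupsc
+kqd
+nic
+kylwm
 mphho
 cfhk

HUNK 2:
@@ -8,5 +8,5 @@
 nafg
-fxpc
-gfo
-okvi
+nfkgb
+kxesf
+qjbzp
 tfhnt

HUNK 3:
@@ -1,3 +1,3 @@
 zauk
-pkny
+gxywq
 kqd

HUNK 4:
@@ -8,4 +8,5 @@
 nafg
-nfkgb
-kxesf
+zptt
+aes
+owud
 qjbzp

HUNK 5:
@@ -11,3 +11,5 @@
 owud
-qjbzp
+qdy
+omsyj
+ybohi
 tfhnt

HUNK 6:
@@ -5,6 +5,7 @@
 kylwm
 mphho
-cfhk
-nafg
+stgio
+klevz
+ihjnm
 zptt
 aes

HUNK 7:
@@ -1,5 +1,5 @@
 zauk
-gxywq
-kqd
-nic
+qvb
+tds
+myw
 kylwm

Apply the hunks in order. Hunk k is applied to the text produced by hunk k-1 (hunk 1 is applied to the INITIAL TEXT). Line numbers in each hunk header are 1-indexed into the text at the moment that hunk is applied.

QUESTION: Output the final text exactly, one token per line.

Answer: zauk
qvb
tds
myw
kylwm
mphho
stgio
klevz
ihjnm
zptt
aes
owud
qdy
omsyj
ybohi
tfhnt
bttll
swgg

Derivation:
Hunk 1: at line 1 remove [bupsc] add [kqd,nic,kylwm] -> 14 lines: zauk pkny kqd nic kylwm mphho cfhk nafg fxpc gfo okvi tfhnt bttll swgg
Hunk 2: at line 8 remove [fxpc,gfo,okvi] add [nfkgb,kxesf,qjbzp] -> 14 lines: zauk pkny kqd nic kylwm mphho cfhk nafg nfkgb kxesf qjbzp tfhnt bttll swgg
Hunk 3: at line 1 remove [pkny] add [gxywq] -> 14 lines: zauk gxywq kqd nic kylwm mphho cfhk nafg nfkgb kxesf qjbzp tfhnt bttll swgg
Hunk 4: at line 8 remove [nfkgb,kxesf] add [zptt,aes,owud] -> 15 lines: zauk gxywq kqd nic kylwm mphho cfhk nafg zptt aes owud qjbzp tfhnt bttll swgg
Hunk 5: at line 11 remove [qjbzp] add [qdy,omsyj,ybohi] -> 17 lines: zauk gxywq kqd nic kylwm mphho cfhk nafg zptt aes owud qdy omsyj ybohi tfhnt bttll swgg
Hunk 6: at line 5 remove [cfhk,nafg] add [stgio,klevz,ihjnm] -> 18 lines: zauk gxywq kqd nic kylwm mphho stgio klevz ihjnm zptt aes owud qdy omsyj ybohi tfhnt bttll swgg
Hunk 7: at line 1 remove [gxywq,kqd,nic] add [qvb,tds,myw] -> 18 lines: zauk qvb tds myw kylwm mphho stgio klevz ihjnm zptt aes owud qdy omsyj ybohi tfhnt bttll swgg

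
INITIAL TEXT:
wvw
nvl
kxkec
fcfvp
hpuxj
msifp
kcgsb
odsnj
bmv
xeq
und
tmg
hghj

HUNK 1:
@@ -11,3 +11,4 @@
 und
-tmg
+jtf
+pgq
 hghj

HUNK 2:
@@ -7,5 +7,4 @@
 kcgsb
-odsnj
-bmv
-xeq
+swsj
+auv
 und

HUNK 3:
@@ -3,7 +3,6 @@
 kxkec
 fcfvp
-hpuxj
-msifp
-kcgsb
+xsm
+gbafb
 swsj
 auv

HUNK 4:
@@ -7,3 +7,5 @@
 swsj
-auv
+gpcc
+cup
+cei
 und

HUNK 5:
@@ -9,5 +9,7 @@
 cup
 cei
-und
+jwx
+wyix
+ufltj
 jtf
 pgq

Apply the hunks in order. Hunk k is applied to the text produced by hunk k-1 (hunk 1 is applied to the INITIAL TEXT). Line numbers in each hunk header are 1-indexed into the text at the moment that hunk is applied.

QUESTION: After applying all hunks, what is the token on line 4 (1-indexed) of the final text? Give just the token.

Hunk 1: at line 11 remove [tmg] add [jtf,pgq] -> 14 lines: wvw nvl kxkec fcfvp hpuxj msifp kcgsb odsnj bmv xeq und jtf pgq hghj
Hunk 2: at line 7 remove [odsnj,bmv,xeq] add [swsj,auv] -> 13 lines: wvw nvl kxkec fcfvp hpuxj msifp kcgsb swsj auv und jtf pgq hghj
Hunk 3: at line 3 remove [hpuxj,msifp,kcgsb] add [xsm,gbafb] -> 12 lines: wvw nvl kxkec fcfvp xsm gbafb swsj auv und jtf pgq hghj
Hunk 4: at line 7 remove [auv] add [gpcc,cup,cei] -> 14 lines: wvw nvl kxkec fcfvp xsm gbafb swsj gpcc cup cei und jtf pgq hghj
Hunk 5: at line 9 remove [und] add [jwx,wyix,ufltj] -> 16 lines: wvw nvl kxkec fcfvp xsm gbafb swsj gpcc cup cei jwx wyix ufltj jtf pgq hghj
Final line 4: fcfvp

Answer: fcfvp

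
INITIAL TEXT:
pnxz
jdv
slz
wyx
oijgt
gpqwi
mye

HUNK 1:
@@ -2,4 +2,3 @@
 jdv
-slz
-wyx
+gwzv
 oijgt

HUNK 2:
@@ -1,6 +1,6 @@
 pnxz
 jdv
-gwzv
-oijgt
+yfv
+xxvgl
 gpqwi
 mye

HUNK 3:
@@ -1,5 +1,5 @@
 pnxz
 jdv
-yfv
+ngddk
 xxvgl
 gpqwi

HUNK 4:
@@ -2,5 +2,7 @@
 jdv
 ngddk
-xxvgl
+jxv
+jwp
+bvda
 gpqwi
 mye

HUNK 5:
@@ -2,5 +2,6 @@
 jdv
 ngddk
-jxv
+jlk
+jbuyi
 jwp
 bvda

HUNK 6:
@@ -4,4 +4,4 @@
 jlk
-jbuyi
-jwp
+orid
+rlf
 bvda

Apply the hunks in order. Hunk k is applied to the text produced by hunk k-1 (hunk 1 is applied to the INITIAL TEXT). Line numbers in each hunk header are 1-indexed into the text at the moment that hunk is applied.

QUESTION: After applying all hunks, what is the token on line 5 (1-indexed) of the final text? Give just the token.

Hunk 1: at line 2 remove [slz,wyx] add [gwzv] -> 6 lines: pnxz jdv gwzv oijgt gpqwi mye
Hunk 2: at line 1 remove [gwzv,oijgt] add [yfv,xxvgl] -> 6 lines: pnxz jdv yfv xxvgl gpqwi mye
Hunk 3: at line 1 remove [yfv] add [ngddk] -> 6 lines: pnxz jdv ngddk xxvgl gpqwi mye
Hunk 4: at line 2 remove [xxvgl] add [jxv,jwp,bvda] -> 8 lines: pnxz jdv ngddk jxv jwp bvda gpqwi mye
Hunk 5: at line 2 remove [jxv] add [jlk,jbuyi] -> 9 lines: pnxz jdv ngddk jlk jbuyi jwp bvda gpqwi mye
Hunk 6: at line 4 remove [jbuyi,jwp] add [orid,rlf] -> 9 lines: pnxz jdv ngddk jlk orid rlf bvda gpqwi mye
Final line 5: orid

Answer: orid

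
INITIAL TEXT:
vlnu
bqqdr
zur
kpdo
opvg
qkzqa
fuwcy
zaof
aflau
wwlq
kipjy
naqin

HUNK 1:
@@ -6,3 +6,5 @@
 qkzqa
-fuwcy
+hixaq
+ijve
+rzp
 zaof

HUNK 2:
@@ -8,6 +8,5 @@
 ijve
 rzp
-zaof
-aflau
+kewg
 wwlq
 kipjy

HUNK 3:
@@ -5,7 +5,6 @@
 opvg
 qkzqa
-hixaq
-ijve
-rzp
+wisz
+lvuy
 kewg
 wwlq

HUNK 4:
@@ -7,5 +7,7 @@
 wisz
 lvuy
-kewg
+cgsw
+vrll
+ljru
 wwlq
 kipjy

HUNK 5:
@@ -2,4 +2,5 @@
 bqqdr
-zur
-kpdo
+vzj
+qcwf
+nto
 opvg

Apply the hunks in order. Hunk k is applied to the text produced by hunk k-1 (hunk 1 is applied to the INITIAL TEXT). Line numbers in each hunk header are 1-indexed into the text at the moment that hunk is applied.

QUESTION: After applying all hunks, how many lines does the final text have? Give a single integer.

Hunk 1: at line 6 remove [fuwcy] add [hixaq,ijve,rzp] -> 14 lines: vlnu bqqdr zur kpdo opvg qkzqa hixaq ijve rzp zaof aflau wwlq kipjy naqin
Hunk 2: at line 8 remove [zaof,aflau] add [kewg] -> 13 lines: vlnu bqqdr zur kpdo opvg qkzqa hixaq ijve rzp kewg wwlq kipjy naqin
Hunk 3: at line 5 remove [hixaq,ijve,rzp] add [wisz,lvuy] -> 12 lines: vlnu bqqdr zur kpdo opvg qkzqa wisz lvuy kewg wwlq kipjy naqin
Hunk 4: at line 7 remove [kewg] add [cgsw,vrll,ljru] -> 14 lines: vlnu bqqdr zur kpdo opvg qkzqa wisz lvuy cgsw vrll ljru wwlq kipjy naqin
Hunk 5: at line 2 remove [zur,kpdo] add [vzj,qcwf,nto] -> 15 lines: vlnu bqqdr vzj qcwf nto opvg qkzqa wisz lvuy cgsw vrll ljru wwlq kipjy naqin
Final line count: 15

Answer: 15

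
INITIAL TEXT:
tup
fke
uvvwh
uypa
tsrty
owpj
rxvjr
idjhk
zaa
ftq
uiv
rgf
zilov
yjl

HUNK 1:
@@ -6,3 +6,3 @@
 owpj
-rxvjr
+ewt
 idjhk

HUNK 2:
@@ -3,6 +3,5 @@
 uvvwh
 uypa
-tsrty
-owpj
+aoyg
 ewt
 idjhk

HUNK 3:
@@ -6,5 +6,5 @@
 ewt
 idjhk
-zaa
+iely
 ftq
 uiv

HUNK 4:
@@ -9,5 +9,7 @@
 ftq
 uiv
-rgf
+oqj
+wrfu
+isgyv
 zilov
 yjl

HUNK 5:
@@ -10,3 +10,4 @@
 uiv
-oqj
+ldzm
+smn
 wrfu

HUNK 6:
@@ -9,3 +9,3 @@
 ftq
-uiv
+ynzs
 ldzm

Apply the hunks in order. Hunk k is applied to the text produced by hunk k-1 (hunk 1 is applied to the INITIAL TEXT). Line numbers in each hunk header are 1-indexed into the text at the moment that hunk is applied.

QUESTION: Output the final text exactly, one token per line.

Answer: tup
fke
uvvwh
uypa
aoyg
ewt
idjhk
iely
ftq
ynzs
ldzm
smn
wrfu
isgyv
zilov
yjl

Derivation:
Hunk 1: at line 6 remove [rxvjr] add [ewt] -> 14 lines: tup fke uvvwh uypa tsrty owpj ewt idjhk zaa ftq uiv rgf zilov yjl
Hunk 2: at line 3 remove [tsrty,owpj] add [aoyg] -> 13 lines: tup fke uvvwh uypa aoyg ewt idjhk zaa ftq uiv rgf zilov yjl
Hunk 3: at line 6 remove [zaa] add [iely] -> 13 lines: tup fke uvvwh uypa aoyg ewt idjhk iely ftq uiv rgf zilov yjl
Hunk 4: at line 9 remove [rgf] add [oqj,wrfu,isgyv] -> 15 lines: tup fke uvvwh uypa aoyg ewt idjhk iely ftq uiv oqj wrfu isgyv zilov yjl
Hunk 5: at line 10 remove [oqj] add [ldzm,smn] -> 16 lines: tup fke uvvwh uypa aoyg ewt idjhk iely ftq uiv ldzm smn wrfu isgyv zilov yjl
Hunk 6: at line 9 remove [uiv] add [ynzs] -> 16 lines: tup fke uvvwh uypa aoyg ewt idjhk iely ftq ynzs ldzm smn wrfu isgyv zilov yjl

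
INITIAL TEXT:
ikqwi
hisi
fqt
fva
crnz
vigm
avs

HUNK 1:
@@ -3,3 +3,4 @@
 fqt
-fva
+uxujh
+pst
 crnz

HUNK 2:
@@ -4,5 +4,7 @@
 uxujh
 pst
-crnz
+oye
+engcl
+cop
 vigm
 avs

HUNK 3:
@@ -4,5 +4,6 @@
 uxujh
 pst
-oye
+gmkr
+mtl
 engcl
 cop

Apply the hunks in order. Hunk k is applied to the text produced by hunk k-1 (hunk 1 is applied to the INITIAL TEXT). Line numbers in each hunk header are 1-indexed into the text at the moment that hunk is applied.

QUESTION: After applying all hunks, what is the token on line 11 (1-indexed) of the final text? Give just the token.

Hunk 1: at line 3 remove [fva] add [uxujh,pst] -> 8 lines: ikqwi hisi fqt uxujh pst crnz vigm avs
Hunk 2: at line 4 remove [crnz] add [oye,engcl,cop] -> 10 lines: ikqwi hisi fqt uxujh pst oye engcl cop vigm avs
Hunk 3: at line 4 remove [oye] add [gmkr,mtl] -> 11 lines: ikqwi hisi fqt uxujh pst gmkr mtl engcl cop vigm avs
Final line 11: avs

Answer: avs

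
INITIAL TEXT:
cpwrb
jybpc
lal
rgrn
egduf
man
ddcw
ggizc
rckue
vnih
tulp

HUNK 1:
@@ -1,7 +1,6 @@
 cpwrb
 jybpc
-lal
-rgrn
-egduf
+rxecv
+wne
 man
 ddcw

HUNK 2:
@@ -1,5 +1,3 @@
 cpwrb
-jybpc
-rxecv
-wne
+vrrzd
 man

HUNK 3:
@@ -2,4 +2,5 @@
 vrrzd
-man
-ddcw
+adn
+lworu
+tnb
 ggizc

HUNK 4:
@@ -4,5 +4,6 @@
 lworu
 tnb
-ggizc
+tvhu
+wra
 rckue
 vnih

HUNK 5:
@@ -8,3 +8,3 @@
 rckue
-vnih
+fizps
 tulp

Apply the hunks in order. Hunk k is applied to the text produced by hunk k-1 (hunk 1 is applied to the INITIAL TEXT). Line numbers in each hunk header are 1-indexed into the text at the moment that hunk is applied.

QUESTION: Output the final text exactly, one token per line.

Answer: cpwrb
vrrzd
adn
lworu
tnb
tvhu
wra
rckue
fizps
tulp

Derivation:
Hunk 1: at line 1 remove [lal,rgrn,egduf] add [rxecv,wne] -> 10 lines: cpwrb jybpc rxecv wne man ddcw ggizc rckue vnih tulp
Hunk 2: at line 1 remove [jybpc,rxecv,wne] add [vrrzd] -> 8 lines: cpwrb vrrzd man ddcw ggizc rckue vnih tulp
Hunk 3: at line 2 remove [man,ddcw] add [adn,lworu,tnb] -> 9 lines: cpwrb vrrzd adn lworu tnb ggizc rckue vnih tulp
Hunk 4: at line 4 remove [ggizc] add [tvhu,wra] -> 10 lines: cpwrb vrrzd adn lworu tnb tvhu wra rckue vnih tulp
Hunk 5: at line 8 remove [vnih] add [fizps] -> 10 lines: cpwrb vrrzd adn lworu tnb tvhu wra rckue fizps tulp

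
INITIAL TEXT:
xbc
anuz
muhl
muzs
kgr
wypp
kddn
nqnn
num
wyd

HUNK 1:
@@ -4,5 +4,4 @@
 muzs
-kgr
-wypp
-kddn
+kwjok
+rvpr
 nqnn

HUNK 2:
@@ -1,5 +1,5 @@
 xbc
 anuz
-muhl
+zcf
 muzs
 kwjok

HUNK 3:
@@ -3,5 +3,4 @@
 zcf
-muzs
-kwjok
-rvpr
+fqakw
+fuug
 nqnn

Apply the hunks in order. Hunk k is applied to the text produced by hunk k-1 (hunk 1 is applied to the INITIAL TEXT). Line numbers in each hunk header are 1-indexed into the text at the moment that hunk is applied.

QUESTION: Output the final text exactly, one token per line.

Hunk 1: at line 4 remove [kgr,wypp,kddn] add [kwjok,rvpr] -> 9 lines: xbc anuz muhl muzs kwjok rvpr nqnn num wyd
Hunk 2: at line 1 remove [muhl] add [zcf] -> 9 lines: xbc anuz zcf muzs kwjok rvpr nqnn num wyd
Hunk 3: at line 3 remove [muzs,kwjok,rvpr] add [fqakw,fuug] -> 8 lines: xbc anuz zcf fqakw fuug nqnn num wyd

Answer: xbc
anuz
zcf
fqakw
fuug
nqnn
num
wyd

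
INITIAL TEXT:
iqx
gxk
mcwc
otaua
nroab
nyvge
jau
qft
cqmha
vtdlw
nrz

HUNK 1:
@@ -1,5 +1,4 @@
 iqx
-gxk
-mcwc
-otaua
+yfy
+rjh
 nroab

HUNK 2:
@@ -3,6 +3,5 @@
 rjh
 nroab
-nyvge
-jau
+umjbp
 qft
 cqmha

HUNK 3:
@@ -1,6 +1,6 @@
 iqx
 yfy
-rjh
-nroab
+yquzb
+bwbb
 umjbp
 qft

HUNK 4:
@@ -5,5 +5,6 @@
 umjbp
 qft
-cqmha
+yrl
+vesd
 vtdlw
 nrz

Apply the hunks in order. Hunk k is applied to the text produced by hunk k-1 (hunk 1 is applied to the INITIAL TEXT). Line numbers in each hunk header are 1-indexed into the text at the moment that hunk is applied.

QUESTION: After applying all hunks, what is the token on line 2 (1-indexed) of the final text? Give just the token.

Answer: yfy

Derivation:
Hunk 1: at line 1 remove [gxk,mcwc,otaua] add [yfy,rjh] -> 10 lines: iqx yfy rjh nroab nyvge jau qft cqmha vtdlw nrz
Hunk 2: at line 3 remove [nyvge,jau] add [umjbp] -> 9 lines: iqx yfy rjh nroab umjbp qft cqmha vtdlw nrz
Hunk 3: at line 1 remove [rjh,nroab] add [yquzb,bwbb] -> 9 lines: iqx yfy yquzb bwbb umjbp qft cqmha vtdlw nrz
Hunk 4: at line 5 remove [cqmha] add [yrl,vesd] -> 10 lines: iqx yfy yquzb bwbb umjbp qft yrl vesd vtdlw nrz
Final line 2: yfy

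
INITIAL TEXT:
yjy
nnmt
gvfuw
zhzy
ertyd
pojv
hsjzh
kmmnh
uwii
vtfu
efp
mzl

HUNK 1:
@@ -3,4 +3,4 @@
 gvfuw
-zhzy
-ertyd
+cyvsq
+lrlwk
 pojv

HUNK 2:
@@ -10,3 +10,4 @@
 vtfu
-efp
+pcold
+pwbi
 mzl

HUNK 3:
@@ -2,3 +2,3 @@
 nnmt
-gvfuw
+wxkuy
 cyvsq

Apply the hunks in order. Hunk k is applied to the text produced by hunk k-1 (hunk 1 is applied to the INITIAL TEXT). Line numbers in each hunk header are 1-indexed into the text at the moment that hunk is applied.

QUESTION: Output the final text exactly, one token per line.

Answer: yjy
nnmt
wxkuy
cyvsq
lrlwk
pojv
hsjzh
kmmnh
uwii
vtfu
pcold
pwbi
mzl

Derivation:
Hunk 1: at line 3 remove [zhzy,ertyd] add [cyvsq,lrlwk] -> 12 lines: yjy nnmt gvfuw cyvsq lrlwk pojv hsjzh kmmnh uwii vtfu efp mzl
Hunk 2: at line 10 remove [efp] add [pcold,pwbi] -> 13 lines: yjy nnmt gvfuw cyvsq lrlwk pojv hsjzh kmmnh uwii vtfu pcold pwbi mzl
Hunk 3: at line 2 remove [gvfuw] add [wxkuy] -> 13 lines: yjy nnmt wxkuy cyvsq lrlwk pojv hsjzh kmmnh uwii vtfu pcold pwbi mzl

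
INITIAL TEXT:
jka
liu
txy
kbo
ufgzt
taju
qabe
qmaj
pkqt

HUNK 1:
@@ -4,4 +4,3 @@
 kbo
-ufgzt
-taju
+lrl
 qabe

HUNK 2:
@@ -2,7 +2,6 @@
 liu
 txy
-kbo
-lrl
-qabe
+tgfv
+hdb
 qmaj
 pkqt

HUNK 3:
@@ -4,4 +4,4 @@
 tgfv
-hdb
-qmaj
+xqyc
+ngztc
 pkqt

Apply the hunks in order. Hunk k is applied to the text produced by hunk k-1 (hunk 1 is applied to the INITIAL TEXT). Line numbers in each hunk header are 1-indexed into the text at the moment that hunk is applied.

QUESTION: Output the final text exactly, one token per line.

Hunk 1: at line 4 remove [ufgzt,taju] add [lrl] -> 8 lines: jka liu txy kbo lrl qabe qmaj pkqt
Hunk 2: at line 2 remove [kbo,lrl,qabe] add [tgfv,hdb] -> 7 lines: jka liu txy tgfv hdb qmaj pkqt
Hunk 3: at line 4 remove [hdb,qmaj] add [xqyc,ngztc] -> 7 lines: jka liu txy tgfv xqyc ngztc pkqt

Answer: jka
liu
txy
tgfv
xqyc
ngztc
pkqt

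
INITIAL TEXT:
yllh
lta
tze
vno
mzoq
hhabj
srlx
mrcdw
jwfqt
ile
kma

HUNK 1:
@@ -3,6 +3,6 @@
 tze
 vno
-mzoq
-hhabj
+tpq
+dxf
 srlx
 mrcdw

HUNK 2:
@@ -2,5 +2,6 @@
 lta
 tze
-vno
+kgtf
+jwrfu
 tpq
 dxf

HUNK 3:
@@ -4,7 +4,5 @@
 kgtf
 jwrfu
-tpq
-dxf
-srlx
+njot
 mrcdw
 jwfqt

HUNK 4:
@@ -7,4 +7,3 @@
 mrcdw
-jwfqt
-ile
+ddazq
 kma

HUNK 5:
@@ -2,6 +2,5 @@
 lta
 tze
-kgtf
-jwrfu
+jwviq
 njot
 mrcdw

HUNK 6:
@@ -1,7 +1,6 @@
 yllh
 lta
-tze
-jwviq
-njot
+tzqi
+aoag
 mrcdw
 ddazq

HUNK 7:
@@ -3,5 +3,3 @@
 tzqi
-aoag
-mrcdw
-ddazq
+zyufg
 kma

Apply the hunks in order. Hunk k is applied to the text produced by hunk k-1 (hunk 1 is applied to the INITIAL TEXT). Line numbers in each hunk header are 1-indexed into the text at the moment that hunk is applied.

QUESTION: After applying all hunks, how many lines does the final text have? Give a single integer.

Hunk 1: at line 3 remove [mzoq,hhabj] add [tpq,dxf] -> 11 lines: yllh lta tze vno tpq dxf srlx mrcdw jwfqt ile kma
Hunk 2: at line 2 remove [vno] add [kgtf,jwrfu] -> 12 lines: yllh lta tze kgtf jwrfu tpq dxf srlx mrcdw jwfqt ile kma
Hunk 3: at line 4 remove [tpq,dxf,srlx] add [njot] -> 10 lines: yllh lta tze kgtf jwrfu njot mrcdw jwfqt ile kma
Hunk 4: at line 7 remove [jwfqt,ile] add [ddazq] -> 9 lines: yllh lta tze kgtf jwrfu njot mrcdw ddazq kma
Hunk 5: at line 2 remove [kgtf,jwrfu] add [jwviq] -> 8 lines: yllh lta tze jwviq njot mrcdw ddazq kma
Hunk 6: at line 1 remove [tze,jwviq,njot] add [tzqi,aoag] -> 7 lines: yllh lta tzqi aoag mrcdw ddazq kma
Hunk 7: at line 3 remove [aoag,mrcdw,ddazq] add [zyufg] -> 5 lines: yllh lta tzqi zyufg kma
Final line count: 5

Answer: 5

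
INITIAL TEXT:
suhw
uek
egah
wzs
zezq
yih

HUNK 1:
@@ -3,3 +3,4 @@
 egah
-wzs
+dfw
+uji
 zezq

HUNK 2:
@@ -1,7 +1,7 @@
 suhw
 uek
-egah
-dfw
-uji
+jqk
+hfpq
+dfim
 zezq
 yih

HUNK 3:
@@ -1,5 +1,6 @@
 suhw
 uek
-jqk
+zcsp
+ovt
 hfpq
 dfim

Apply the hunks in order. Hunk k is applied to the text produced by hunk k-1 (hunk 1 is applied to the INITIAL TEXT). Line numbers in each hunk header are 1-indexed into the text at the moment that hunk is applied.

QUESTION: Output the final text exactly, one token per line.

Answer: suhw
uek
zcsp
ovt
hfpq
dfim
zezq
yih

Derivation:
Hunk 1: at line 3 remove [wzs] add [dfw,uji] -> 7 lines: suhw uek egah dfw uji zezq yih
Hunk 2: at line 1 remove [egah,dfw,uji] add [jqk,hfpq,dfim] -> 7 lines: suhw uek jqk hfpq dfim zezq yih
Hunk 3: at line 1 remove [jqk] add [zcsp,ovt] -> 8 lines: suhw uek zcsp ovt hfpq dfim zezq yih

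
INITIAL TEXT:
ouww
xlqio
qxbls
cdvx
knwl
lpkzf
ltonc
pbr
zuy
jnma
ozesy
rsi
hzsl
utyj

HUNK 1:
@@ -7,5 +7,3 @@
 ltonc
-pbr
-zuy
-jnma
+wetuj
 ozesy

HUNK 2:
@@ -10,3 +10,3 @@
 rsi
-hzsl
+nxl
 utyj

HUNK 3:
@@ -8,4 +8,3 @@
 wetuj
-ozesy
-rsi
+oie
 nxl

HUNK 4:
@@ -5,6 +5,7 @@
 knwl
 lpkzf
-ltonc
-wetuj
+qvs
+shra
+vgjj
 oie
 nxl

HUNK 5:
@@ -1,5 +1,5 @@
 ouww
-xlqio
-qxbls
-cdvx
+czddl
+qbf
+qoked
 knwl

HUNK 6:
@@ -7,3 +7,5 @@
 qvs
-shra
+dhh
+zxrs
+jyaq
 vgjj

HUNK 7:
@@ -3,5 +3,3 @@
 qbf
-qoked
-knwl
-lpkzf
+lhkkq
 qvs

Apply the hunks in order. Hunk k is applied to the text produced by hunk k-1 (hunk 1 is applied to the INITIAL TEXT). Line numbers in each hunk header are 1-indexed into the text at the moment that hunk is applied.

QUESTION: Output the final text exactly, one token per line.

Answer: ouww
czddl
qbf
lhkkq
qvs
dhh
zxrs
jyaq
vgjj
oie
nxl
utyj

Derivation:
Hunk 1: at line 7 remove [pbr,zuy,jnma] add [wetuj] -> 12 lines: ouww xlqio qxbls cdvx knwl lpkzf ltonc wetuj ozesy rsi hzsl utyj
Hunk 2: at line 10 remove [hzsl] add [nxl] -> 12 lines: ouww xlqio qxbls cdvx knwl lpkzf ltonc wetuj ozesy rsi nxl utyj
Hunk 3: at line 8 remove [ozesy,rsi] add [oie] -> 11 lines: ouww xlqio qxbls cdvx knwl lpkzf ltonc wetuj oie nxl utyj
Hunk 4: at line 5 remove [ltonc,wetuj] add [qvs,shra,vgjj] -> 12 lines: ouww xlqio qxbls cdvx knwl lpkzf qvs shra vgjj oie nxl utyj
Hunk 5: at line 1 remove [xlqio,qxbls,cdvx] add [czddl,qbf,qoked] -> 12 lines: ouww czddl qbf qoked knwl lpkzf qvs shra vgjj oie nxl utyj
Hunk 6: at line 7 remove [shra] add [dhh,zxrs,jyaq] -> 14 lines: ouww czddl qbf qoked knwl lpkzf qvs dhh zxrs jyaq vgjj oie nxl utyj
Hunk 7: at line 3 remove [qoked,knwl,lpkzf] add [lhkkq] -> 12 lines: ouww czddl qbf lhkkq qvs dhh zxrs jyaq vgjj oie nxl utyj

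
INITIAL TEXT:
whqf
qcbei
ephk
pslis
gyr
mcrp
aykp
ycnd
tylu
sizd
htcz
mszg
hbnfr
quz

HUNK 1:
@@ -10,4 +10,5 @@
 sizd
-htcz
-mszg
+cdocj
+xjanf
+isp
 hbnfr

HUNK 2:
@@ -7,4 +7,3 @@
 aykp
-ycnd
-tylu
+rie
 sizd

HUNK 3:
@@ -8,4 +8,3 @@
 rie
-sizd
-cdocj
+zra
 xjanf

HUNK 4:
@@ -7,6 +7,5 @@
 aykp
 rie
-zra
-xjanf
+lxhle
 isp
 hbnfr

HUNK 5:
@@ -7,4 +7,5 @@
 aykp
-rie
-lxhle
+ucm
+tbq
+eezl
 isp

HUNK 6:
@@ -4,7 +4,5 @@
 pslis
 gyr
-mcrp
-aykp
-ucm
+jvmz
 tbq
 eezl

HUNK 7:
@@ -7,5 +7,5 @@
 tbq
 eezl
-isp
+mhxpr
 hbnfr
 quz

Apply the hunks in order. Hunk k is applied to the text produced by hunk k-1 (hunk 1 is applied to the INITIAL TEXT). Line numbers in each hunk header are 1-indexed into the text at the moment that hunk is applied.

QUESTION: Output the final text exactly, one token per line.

Answer: whqf
qcbei
ephk
pslis
gyr
jvmz
tbq
eezl
mhxpr
hbnfr
quz

Derivation:
Hunk 1: at line 10 remove [htcz,mszg] add [cdocj,xjanf,isp] -> 15 lines: whqf qcbei ephk pslis gyr mcrp aykp ycnd tylu sizd cdocj xjanf isp hbnfr quz
Hunk 2: at line 7 remove [ycnd,tylu] add [rie] -> 14 lines: whqf qcbei ephk pslis gyr mcrp aykp rie sizd cdocj xjanf isp hbnfr quz
Hunk 3: at line 8 remove [sizd,cdocj] add [zra] -> 13 lines: whqf qcbei ephk pslis gyr mcrp aykp rie zra xjanf isp hbnfr quz
Hunk 4: at line 7 remove [zra,xjanf] add [lxhle] -> 12 lines: whqf qcbei ephk pslis gyr mcrp aykp rie lxhle isp hbnfr quz
Hunk 5: at line 7 remove [rie,lxhle] add [ucm,tbq,eezl] -> 13 lines: whqf qcbei ephk pslis gyr mcrp aykp ucm tbq eezl isp hbnfr quz
Hunk 6: at line 4 remove [mcrp,aykp,ucm] add [jvmz] -> 11 lines: whqf qcbei ephk pslis gyr jvmz tbq eezl isp hbnfr quz
Hunk 7: at line 7 remove [isp] add [mhxpr] -> 11 lines: whqf qcbei ephk pslis gyr jvmz tbq eezl mhxpr hbnfr quz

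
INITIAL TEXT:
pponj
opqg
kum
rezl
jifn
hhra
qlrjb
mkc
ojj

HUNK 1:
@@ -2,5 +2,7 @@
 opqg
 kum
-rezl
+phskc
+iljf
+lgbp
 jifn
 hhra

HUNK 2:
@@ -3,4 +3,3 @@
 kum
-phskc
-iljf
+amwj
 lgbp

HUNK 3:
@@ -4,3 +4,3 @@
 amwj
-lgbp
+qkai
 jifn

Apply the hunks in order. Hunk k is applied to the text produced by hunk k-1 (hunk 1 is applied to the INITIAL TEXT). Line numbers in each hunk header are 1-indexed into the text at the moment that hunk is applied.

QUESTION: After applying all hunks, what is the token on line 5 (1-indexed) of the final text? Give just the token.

Answer: qkai

Derivation:
Hunk 1: at line 2 remove [rezl] add [phskc,iljf,lgbp] -> 11 lines: pponj opqg kum phskc iljf lgbp jifn hhra qlrjb mkc ojj
Hunk 2: at line 3 remove [phskc,iljf] add [amwj] -> 10 lines: pponj opqg kum amwj lgbp jifn hhra qlrjb mkc ojj
Hunk 3: at line 4 remove [lgbp] add [qkai] -> 10 lines: pponj opqg kum amwj qkai jifn hhra qlrjb mkc ojj
Final line 5: qkai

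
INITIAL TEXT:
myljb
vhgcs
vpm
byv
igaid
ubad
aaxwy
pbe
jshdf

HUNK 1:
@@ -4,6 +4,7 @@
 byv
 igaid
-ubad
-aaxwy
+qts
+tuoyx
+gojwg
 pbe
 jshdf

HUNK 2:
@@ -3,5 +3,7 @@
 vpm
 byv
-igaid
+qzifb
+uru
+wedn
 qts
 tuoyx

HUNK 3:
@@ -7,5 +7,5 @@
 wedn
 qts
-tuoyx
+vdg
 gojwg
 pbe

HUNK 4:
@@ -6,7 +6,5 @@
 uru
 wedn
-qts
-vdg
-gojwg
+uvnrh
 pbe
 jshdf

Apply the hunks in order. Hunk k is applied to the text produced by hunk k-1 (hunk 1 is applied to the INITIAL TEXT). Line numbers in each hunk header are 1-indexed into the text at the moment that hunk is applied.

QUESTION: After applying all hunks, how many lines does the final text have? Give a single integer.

Answer: 10

Derivation:
Hunk 1: at line 4 remove [ubad,aaxwy] add [qts,tuoyx,gojwg] -> 10 lines: myljb vhgcs vpm byv igaid qts tuoyx gojwg pbe jshdf
Hunk 2: at line 3 remove [igaid] add [qzifb,uru,wedn] -> 12 lines: myljb vhgcs vpm byv qzifb uru wedn qts tuoyx gojwg pbe jshdf
Hunk 3: at line 7 remove [tuoyx] add [vdg] -> 12 lines: myljb vhgcs vpm byv qzifb uru wedn qts vdg gojwg pbe jshdf
Hunk 4: at line 6 remove [qts,vdg,gojwg] add [uvnrh] -> 10 lines: myljb vhgcs vpm byv qzifb uru wedn uvnrh pbe jshdf
Final line count: 10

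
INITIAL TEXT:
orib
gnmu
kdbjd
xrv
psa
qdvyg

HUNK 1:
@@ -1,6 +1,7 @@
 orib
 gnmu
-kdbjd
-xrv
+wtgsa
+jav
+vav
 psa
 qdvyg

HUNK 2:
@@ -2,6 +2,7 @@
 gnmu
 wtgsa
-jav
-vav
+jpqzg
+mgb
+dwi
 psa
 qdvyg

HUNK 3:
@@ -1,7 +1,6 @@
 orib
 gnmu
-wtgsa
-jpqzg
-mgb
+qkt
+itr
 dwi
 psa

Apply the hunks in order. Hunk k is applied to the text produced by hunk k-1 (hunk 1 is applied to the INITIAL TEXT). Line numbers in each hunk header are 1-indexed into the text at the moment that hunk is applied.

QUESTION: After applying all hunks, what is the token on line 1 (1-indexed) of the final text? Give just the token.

Answer: orib

Derivation:
Hunk 1: at line 1 remove [kdbjd,xrv] add [wtgsa,jav,vav] -> 7 lines: orib gnmu wtgsa jav vav psa qdvyg
Hunk 2: at line 2 remove [jav,vav] add [jpqzg,mgb,dwi] -> 8 lines: orib gnmu wtgsa jpqzg mgb dwi psa qdvyg
Hunk 3: at line 1 remove [wtgsa,jpqzg,mgb] add [qkt,itr] -> 7 lines: orib gnmu qkt itr dwi psa qdvyg
Final line 1: orib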